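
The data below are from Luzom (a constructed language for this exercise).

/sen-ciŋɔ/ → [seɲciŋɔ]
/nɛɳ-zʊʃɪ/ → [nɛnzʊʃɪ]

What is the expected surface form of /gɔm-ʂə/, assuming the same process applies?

The data show regressive place assimilation: /n/ → [ɲ] before /c/; /ɳ/ → [n] before /z/. In each pair only place changes, matching the following consonant, while manner and voice stay constant.
/m/ is a voiced bilabial nasal. The following trigger /ʂ/ is retroflex, so /m/ must become retroflex as well.
The voiced retroflex nasal is [ɳ], so /m/ → [ɳ].

[gɔɳʂə]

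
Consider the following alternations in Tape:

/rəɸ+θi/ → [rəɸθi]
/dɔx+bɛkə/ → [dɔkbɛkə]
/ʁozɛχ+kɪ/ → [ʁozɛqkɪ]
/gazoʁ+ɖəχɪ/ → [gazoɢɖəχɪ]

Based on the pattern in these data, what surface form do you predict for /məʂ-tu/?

The data show regressive manner assimilation: /x/ → [k] before /b/; /χ/ → [q] before /k/; /ʁ/ → [ɢ] before /ɖ/. In each pair only manner changes, matching the following consonant, while place and voice stay constant.
No alternation appears in [rəɸθi]: there the adjacent consonants already agree in manner (/ɸ/ and /θ/ are both fricatives), so this form is consistent with the same rule.
The rule targets /ʂ/ (voiceless retroflex fricative), which sits before the trigger /t/ (stop).
A voiceless retroflex stop is [ʈ], so the surface segment is [ʈ].

[məʈtu]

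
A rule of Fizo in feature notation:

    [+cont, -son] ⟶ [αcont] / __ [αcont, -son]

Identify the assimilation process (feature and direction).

The rule copies [cont] (continuancy) from the environment onto the target fricatives; since [±cont] encodes the stop/fricative manner contrast, the assimilating dimension is manner.
The conditioning segment sits to the right of the focus bar, meaning the trigger follows the segment that changes — regressive assimilation.

regressive manner assimilation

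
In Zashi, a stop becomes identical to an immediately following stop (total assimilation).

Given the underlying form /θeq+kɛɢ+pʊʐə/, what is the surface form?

/q/ is the segment targeted by the rule; it sits immediately before /k/, so it assimilates completely and surfaces as [k].
The same rule applies at the second boundary: /ɢ/ → [p] next to /p/.

[θekkɛppʊʐə]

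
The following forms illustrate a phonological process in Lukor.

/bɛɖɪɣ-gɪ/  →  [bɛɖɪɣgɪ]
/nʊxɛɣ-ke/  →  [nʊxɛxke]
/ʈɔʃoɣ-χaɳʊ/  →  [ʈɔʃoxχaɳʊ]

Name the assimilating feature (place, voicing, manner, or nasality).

voicing

The segment that alternates is /ɣ/, which surfaces as [x] when adjacent to /k/.
/ɣ/ is voiced while /k/ is voiceless; the output [x] is voiceless, matching the trigger — so the feature that spreads is voicing.
The same holds elsewhere in the data: /ɣ/ → [x] before /χ/ (voiced → voiceless, matching voiceless) — only voicing changes, and always toward the following segment.
Nothing changes in [bɛɖɪɣgɪ]: there the adjacent consonants already agree in voicing (/ɣ/ and /g/ are both voiced), so this form is consistent with the same rule.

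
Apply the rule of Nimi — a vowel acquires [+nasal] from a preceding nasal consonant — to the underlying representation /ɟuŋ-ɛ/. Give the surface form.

[ɟuŋɛ̃]

The vowel /ɛ/ is adjacent to the preceding nasal /ŋ/, so it acquires [+nasal] and surfaces as [ɛ̃].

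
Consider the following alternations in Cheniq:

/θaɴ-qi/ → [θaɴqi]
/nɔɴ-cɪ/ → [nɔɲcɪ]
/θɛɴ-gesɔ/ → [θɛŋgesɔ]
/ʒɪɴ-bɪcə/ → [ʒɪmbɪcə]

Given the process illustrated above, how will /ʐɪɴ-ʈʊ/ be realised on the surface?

The data show regressive place assimilation: /ɴ/ → [ɲ] before /c/; /ɴ/ → [ŋ] before /g/; /ɴ/ → [m] before /b/. In each pair only place changes, matching the following consonant, while manner and voice stay constant.
Nothing changes in [θaɴqi]: there the adjacent consonants already agree in place (/ɴ/ and /q/ are both uvular), so this form is consistent with the same rule.
/ɴ/ is a voiced uvular nasal. The following trigger /ʈ/ is retroflex, so /ɴ/ must become retroflex as well.
Changing only its place to retroflex gives [ɳ] — the voiced retroflex nasal.

[ʐɪɳʈʊ]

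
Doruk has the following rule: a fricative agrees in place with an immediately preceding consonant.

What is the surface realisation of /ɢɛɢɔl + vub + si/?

The rule targets /v/ (voiced labiodental fricative), which sits after the trigger /l/ (alveolar).
Changing only its place to alveolar gives [z] — the voiced alveolar fricative.
At the second juncture, /s/ likewise becomes [ɸ] adjacent to /b/.

[ɢɛɢɔlzubɸi]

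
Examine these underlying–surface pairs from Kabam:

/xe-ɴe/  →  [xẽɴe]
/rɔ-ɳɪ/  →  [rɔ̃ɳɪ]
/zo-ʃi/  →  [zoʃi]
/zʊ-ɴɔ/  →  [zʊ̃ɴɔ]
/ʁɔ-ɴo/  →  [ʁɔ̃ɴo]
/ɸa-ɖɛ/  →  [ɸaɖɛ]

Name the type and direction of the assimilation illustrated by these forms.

The vowel /e/ surfaces as nasalised [ẽ] next to the following nasal /ɴ/ — it has acquired the [+nasal] feature of its neighbour.
Likewise in the remaining data: /ɔ/ → [ɔ̃] before /ɳ/; /ʊ/ → [ʊ̃] before /ɴ/; /ɔ/ → [ɔ̃] before /ɴ/ — each time a vowel is nasalised next to a following nasal.
No change occurs in [zoʃi], [ɸaɖɛ] because the vowel at the boundary is adjacent to an oral consonant, not a nasal (/o/ next to /ʃ/; /a/ next to /ɖ/).
Because the conditioning nasal is to the right of the vowel that changes, the process is regressive (anticipatory).

regressive nasality assimilation (vowel nasalisation)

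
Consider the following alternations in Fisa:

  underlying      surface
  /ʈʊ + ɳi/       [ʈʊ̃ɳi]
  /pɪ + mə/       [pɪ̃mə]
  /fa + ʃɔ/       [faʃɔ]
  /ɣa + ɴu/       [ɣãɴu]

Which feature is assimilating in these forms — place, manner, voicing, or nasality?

The vowel /ʊ/ surfaces as nasalised [ʊ̃] next to the following nasal /ɳ/ — it has acquired the [+nasal] feature of its neighbour.
Likewise in the remaining data: /ɪ/ → [ɪ̃] before /m/; /a/ → [ã] before /ɴ/ — each time a vowel is nasalised next to a following nasal.
No change occurs in [faʃɔ] because the vowel at the boundary is adjacent to an oral consonant, not a nasal (/a/ next to /ʃ/).

nasality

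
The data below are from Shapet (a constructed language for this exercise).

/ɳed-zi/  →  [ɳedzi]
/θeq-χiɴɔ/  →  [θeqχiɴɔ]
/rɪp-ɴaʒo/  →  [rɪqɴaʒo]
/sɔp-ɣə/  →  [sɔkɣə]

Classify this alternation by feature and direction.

regressive place assimilation

Comparing underlying and surface forms, /p/ → [q] is the alternation; the neighbouring /ɴ/ is constant.
/p/ is bilabial while /ɴ/ is uvular; the output [q] is uvular, matching the trigger — so the feature that spreads is place.
Manner and voice are unchanged, so the assimilation is partial, not total.
Checking the remaining alternation: /p/ → [k] before /ɣ/ (bilabial → velar, matching velar) — only place changes, and always toward the following segment.
Nothing changes in [ɳedzi], [θeqχiɴɔ]: there the adjacent consonants already agree in place (/d/ and /z/ are both alveolar; /q/ and /χ/ are both uvular), so these forms are consistent with the same rule.
Since the segment that changes precedes the conditioning segment, the assimilation is regressive.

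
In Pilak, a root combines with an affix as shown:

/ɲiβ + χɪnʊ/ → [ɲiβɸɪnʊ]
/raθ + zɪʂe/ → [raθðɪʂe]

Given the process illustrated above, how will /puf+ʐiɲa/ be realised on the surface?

[pufviɲa]

The data show progressive place assimilation: /χ/ → [ɸ] after /β/; /z/ → [ð] after /θ/. In each pair only place changes, matching the preceding consonant, while manner and voice stay constant.
/ʐ/ is a voiced retroflex fricative. The preceding trigger /f/ is labiodental, so /ʐ/ must become labiodental as well.
Changing only its place to labiodental gives [v] — the voiced labiodental fricative.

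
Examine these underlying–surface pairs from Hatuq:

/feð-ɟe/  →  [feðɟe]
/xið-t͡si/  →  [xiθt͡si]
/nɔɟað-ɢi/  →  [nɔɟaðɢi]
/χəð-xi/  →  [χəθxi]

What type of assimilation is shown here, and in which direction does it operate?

regressive voicing assimilation

Underlying /ð/ is realised as [θ] next to /t͡s/; /t͡s/ itself does not change.
The change voiced → voiceless matches the voicing of the following /t͡s/, identifying this as voicing assimilation.
Place and manner are unchanged, so the assimilation is partial, not total.
The other alternating form patterns the same way: /ð/ → [θ] before /x/ (voiced → voiceless, matching voiceless) — only voicing changes, and always toward the following segment.
Nothing changes in [feðɟe], [nɔɟaðɢi]: there the adjacent consonants already agree in voicing (/ð/ and /ɟ/ are both voiced; /ð/ and /ɢ/ are both voiced), so these forms are consistent with the same rule.
The trigger is the following segment, so the direction is regressive (anticipatory).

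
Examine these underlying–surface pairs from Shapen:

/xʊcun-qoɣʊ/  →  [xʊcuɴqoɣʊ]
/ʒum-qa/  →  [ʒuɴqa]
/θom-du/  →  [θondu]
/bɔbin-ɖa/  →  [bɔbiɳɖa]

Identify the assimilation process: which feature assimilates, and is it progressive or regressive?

Comparing underlying and surface forms, /n/ → [ɴ] is the alternation; the neighbouring /q/ is constant.
/n/ is alveolar while /q/ is uvular; the output [ɴ] is uvular, matching the trigger — so the feature that spreads is place.
Manner and voice are unchanged, so the assimilation is partial, not total.
The same holds elsewhere in the data: /m/ → [ɴ] before /q/ (bilabial → uvular, matching uvular); /m/ → [n] before /d/ (bilabial → alveolar, matching alveolar); /n/ → [ɳ] before /ɖ/ (alveolar → retroflex, matching retroflex) — only place changes, and always toward the following segment.
Since the segment that changes precedes the conditioning segment, the assimilation is regressive.

regressive place assimilation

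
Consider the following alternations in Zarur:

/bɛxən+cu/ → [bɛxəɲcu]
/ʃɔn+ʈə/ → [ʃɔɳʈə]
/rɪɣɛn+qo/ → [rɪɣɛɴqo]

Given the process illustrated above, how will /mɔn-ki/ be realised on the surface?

[mɔŋki]

The data show regressive place assimilation: /n/ → [ɲ] before /c/; /n/ → [ɳ] before /ʈ/; /n/ → [ɴ] before /q/. In each pair only place changes, matching the following consonant, while manner and voice stay constant.
The rule targets /n/ (voiced alveolar nasal), which sits before the trigger /k/ (velar).
Changing only its place to velar gives [ŋ] — the voiced velar nasal.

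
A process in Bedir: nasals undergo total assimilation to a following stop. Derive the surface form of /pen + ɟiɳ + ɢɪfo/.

[peɟɟiɢɢɪfo]

/n/ is the segment targeted by the rule; it sits immediately before /ɟ/, so it assimilates completely and surfaces as [ɟ].
The same rule applies at the second boundary: /ɳ/ → [ɢ] next to /ɢ/.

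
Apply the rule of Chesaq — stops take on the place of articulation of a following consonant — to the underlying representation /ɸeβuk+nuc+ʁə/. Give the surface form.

/k/ is a voiceless velar stop. The following trigger /n/ is alveolar, so /k/ must become alveolar as well.
A voiceless alveolar stop is [t], so the surface segment is [t].
The same rule applies at the second boundary: /c/ → [q] next to /ʁ/.

[ɸeβutnuqʁə]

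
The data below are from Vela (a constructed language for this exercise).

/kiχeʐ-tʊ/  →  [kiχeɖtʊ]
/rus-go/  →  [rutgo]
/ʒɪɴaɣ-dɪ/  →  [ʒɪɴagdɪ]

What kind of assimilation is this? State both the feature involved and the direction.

Comparing underlying and surface forms, /ʐ/ → [ɖ] is the alternation; the neighbouring /t/ is constant.
The change fricative → stop matches the manner of the following /t/, identifying this as manner assimilation.
Place and voice are unchanged, so the assimilation is partial, not total.
The same holds elsewhere in the data: /s/ → [t] before /g/ (fricative → stop, matching a stop); /ɣ/ → [g] before /d/ (fricative → stop, matching a stop) — only manner changes, and always toward the following segment.
Since the segment that changes precedes the conditioning segment, the assimilation is regressive.

regressive manner assimilation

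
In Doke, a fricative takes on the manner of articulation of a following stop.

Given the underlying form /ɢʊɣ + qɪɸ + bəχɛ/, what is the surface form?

[ɢʊgqɪpbəχɛ]

/ɣ/ is a voiced velar fricative. The following trigger /q/ is a stop, so /ɣ/ must become a stop as well.
The voiced velar stop is [g], so /ɣ/ → [g].
At the second juncture, /ɸ/ likewise becomes [p] adjacent to /b/.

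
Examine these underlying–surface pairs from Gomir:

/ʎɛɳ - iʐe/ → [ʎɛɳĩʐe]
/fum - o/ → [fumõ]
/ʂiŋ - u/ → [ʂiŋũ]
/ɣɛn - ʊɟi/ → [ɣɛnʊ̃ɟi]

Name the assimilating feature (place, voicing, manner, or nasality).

nasality

The vowel /i/ surfaces as nasalised [ĩ] next to the preceding nasal /ɳ/ — it has acquired the [+nasal] feature of its neighbour.
Likewise in the remaining data: /o/ → [õ] after /m/; /u/ → [ũ] after /ŋ/; /ʊ/ → [ʊ̃] after /n/ — each time a vowel is nasalised next to a preceding nasal.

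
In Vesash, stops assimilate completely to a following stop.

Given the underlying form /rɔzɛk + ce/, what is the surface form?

[rɔzɛcce]

/k/ is the segment targeted by the rule; it sits immediately before /c/, so it assimilates completely and surfaces as [c].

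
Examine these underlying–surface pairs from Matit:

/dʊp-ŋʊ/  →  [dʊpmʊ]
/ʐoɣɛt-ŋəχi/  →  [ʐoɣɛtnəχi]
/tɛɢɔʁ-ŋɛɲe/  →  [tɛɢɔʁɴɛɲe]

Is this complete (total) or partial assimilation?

partial assimilation

Underlying /ŋ/ is realised as [m] next to /p/; /p/ itself does not change.
/ŋ/ is velar while /p/ is bilabial; the output [m] is bilabial, matching the trigger — so the feature that spreads is place.
Manner and voice are unchanged, so the assimilation is partial, not total.
The other alternating forms pattern the same way: /ŋ/ → [n] after /t/ (velar → alveolar, matching alveolar); /ŋ/ → [ɴ] after /ʁ/ (velar → uvular, matching uvular) — only place changes, and always toward the preceding segment.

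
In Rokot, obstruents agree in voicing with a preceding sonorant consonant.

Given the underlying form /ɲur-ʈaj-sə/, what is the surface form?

[ɲurɖajzə]

The rule targets /ʈ/ (voiceless retroflex stop), which sits after the trigger /r/ (voiced).
The voiced retroflex stop is [ɖ], so /ʈ/ → [ɖ].
The same rule applies at the second boundary: /s/ → [z] next to /j/.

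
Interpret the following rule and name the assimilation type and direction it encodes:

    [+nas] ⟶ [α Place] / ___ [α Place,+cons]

regressive place assimilation

The rule copies the place features (abbreviated [Place]) from the environment onto the target, so the assimilating feature is place.
The conditioning segment sits to the right of the focus bar, meaning the trigger follows the segment that changes — regressive assimilation.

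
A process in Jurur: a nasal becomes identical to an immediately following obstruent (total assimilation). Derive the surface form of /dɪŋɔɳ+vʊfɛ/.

/ɳ/ is the segment targeted by the rule; it sits immediately before /v/, so it assimilates completely and surfaces as [v].

[dɪŋɔvvʊfɛ]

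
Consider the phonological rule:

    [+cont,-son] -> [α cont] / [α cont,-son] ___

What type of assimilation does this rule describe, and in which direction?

progressive manner assimilation

The shared variable α links the value of [cont] on the target to that of the neighbouring obstruent. [cont] distinguishes stops from fricatives — a manner-of-articulation feature — so this is manner assimilation.
Since the environment is written before the underscore, the trigger precedes the target; the direction is progressive.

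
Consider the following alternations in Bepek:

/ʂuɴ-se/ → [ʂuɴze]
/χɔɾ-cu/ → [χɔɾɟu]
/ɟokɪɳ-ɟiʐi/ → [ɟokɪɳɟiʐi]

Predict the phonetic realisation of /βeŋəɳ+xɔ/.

[βeŋəɳɣɔ]

The data show progressive voicing assimilation: /s/ → [z] after /ɴ/; /c/ → [ɟ] after /ɾ/. In each pair only voicing changes, matching the preceding consonant, while place and manner stay constant.
No alternation appears in [ɟokɪɳɟiʐi]: there the adjacent consonants already agree in voicing (/ɟ/ and /ɳ/ are both voiced), so this form is consistent with the same rule.
The rule targets /x/ (voiceless velar fricative), which sits after the trigger /ɳ/ (voiced).
A voiced velar fricative is [ɣ], so the surface segment is [ɣ].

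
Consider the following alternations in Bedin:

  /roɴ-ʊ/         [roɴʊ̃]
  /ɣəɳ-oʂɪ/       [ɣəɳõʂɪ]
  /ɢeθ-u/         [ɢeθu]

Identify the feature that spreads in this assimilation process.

The vowel /ʊ/ surfaces as nasalised [ʊ̃] next to the preceding nasal /ɴ/ — it has acquired the [+nasal] feature of its neighbour.
The other form shows the same pattern: /o/ → [õ] after /ɳ/ — each time a vowel is nasalised next to a preceding nasal.
No change occurs in [ɢeθu] because the vowel at the boundary is adjacent to an oral consonant, not a nasal (/u/ next to /θ/).

nasality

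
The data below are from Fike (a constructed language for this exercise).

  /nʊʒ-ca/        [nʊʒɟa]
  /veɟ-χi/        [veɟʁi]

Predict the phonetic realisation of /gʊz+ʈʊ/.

[gʊzɖʊ]

The data show progressive voicing assimilation: /c/ → [ɟ] after /ʒ/; /χ/ → [ʁ] after /ɟ/. In each pair only voicing changes, matching the preceding consonant, while place and manner stay constant.
/ʈ/ is a voiceless retroflex stop. The preceding trigger /z/ is voiced, so /ʈ/ must become voiced as well.
A voiced retroflex stop is [ɖ], so the surface segment is [ɖ].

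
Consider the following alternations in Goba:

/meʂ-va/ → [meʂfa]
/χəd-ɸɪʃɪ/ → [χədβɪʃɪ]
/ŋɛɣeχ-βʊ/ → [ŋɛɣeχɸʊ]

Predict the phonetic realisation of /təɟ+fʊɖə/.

The data show progressive voicing assimilation: /v/ → [f] after /ʂ/; /ɸ/ → [β] after /d/; /β/ → [ɸ] after /χ/. In each pair only voicing changes, matching the preceding consonant, while place and manner stay constant.
The rule targets /f/ (voiceless labiodental fricative), which sits after the trigger /ɟ/ (voiced).
A voiced labiodental fricative is [v], so the surface segment is [v].

[təɟvʊɖə]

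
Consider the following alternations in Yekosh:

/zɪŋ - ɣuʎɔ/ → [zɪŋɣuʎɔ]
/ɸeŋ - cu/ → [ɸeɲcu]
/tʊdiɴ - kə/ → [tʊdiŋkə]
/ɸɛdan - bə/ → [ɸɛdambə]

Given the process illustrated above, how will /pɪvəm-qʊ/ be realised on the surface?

[pɪvəɴqʊ]

The data show regressive place assimilation: /ŋ/ → [ɲ] before /c/; /ɴ/ → [ŋ] before /k/; /n/ → [m] before /b/. In each pair only place changes, matching the following consonant, while manner and voice stay constant.
No alternation appears in [zɪŋɣuʎɔ]: there the adjacent consonants already agree in place (/ŋ/ and /ɣ/ are both velar), so this form is consistent with the same rule.
/m/ is a voiced bilabial nasal. The following trigger /q/ is uvular, so /m/ must become uvular as well.
Changing only its place to uvular gives [ɴ] — the voiced uvular nasal.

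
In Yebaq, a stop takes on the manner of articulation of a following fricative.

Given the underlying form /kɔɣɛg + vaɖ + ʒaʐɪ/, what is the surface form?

/g/ is a voiced velar stop. The following trigger /v/ is a fricative, so /g/ must become a fricative as well.
A voiced velar fricative is [ɣ], so the surface segment is [ɣ].
The same rule applies at the second boundary: /ɖ/ → [ʐ] next to /ʒ/.

[kɔɣɛɣvaʐʒaʐɪ]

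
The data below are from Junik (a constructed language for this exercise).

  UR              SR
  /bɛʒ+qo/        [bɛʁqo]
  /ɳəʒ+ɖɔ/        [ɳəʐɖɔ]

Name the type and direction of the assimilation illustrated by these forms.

regressive place assimilation

Comparing underlying and surface forms, /ʒ/ → [ʁ] is the alternation; the neighbouring /q/ is constant.
The change postalveolar → uvular matches the place of the following /q/, identifying this as place assimilation.
Manner and voice are unchanged, so the assimilation is partial, not total.
The other alternating form patterns the same way: /ʒ/ → [ʐ] before /ɖ/ (postalveolar → retroflex, matching retroflex) — only place changes, and always toward the following segment.
Since the segment that changes precedes the conditioning segment, the assimilation is regressive.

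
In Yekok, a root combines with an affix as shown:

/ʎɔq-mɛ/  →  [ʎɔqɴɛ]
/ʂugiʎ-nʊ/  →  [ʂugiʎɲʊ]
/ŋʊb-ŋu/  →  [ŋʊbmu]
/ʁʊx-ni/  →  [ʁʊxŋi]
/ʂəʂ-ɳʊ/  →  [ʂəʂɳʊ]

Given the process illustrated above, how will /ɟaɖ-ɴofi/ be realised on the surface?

[ɟaɖɳofi]

The data show progressive place assimilation: /m/ → [ɴ] after /q/; /n/ → [ɲ] after /ʎ/; /ŋ/ → [m] after /b/; /n/ → [ŋ] after /x/. In each pair only place changes, matching the preceding consonant, while manner and voice stay constant.
Nothing changes in [ʂəʂɳʊ]: there the adjacent consonants already agree in place (/ɳ/ and /ʂ/ are both retroflex), so this form is consistent with the same rule.
The rule targets /ɴ/ (voiced uvular nasal), which sits after the trigger /ɖ/ (retroflex).
Changing only its place to retroflex gives [ɳ] — the voiced retroflex nasal.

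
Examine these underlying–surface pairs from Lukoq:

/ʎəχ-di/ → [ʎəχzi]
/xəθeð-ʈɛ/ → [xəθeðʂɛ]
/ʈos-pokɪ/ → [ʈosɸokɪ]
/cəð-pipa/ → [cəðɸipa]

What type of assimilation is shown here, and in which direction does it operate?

progressive manner assimilation

Comparing underlying and surface forms, /d/ → [z] is the alternation; the neighbouring /χ/ is constant.
The change stop → fricative matches the manner of the preceding /χ/, identifying this as manner assimilation.
Place and voice are unchanged, so the assimilation is partial, not total.
Checking the remaining alternations: /ʈ/ → [ʂ] after /ð/ (stop → fricative, matching a fricative); /p/ → [ɸ] after /s/ (stop → fricative, matching a fricative); /p/ → [ɸ] after /ð/ (stop → fricative, matching a fricative) — only manner changes, and always toward the preceding segment.
The trigger is the preceding segment, so the direction is progressive (perseverative).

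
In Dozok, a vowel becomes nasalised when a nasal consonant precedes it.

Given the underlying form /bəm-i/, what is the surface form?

The vowel /i/ is adjacent to the preceding nasal /m/, so it acquires [+nasal] and surfaces as [ĩ].

[bəmĩ]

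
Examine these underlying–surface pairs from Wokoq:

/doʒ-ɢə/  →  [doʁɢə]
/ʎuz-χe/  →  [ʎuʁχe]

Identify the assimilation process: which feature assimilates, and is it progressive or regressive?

regressive place assimilation

Underlying /ʒ/ is realised as [ʁ] next to /ɢ/; /ɢ/ itself does not change.
/ʒ/ is postalveolar while /ɢ/ is uvular; the output [ʁ] is uvular, matching the trigger — so the feature that spreads is place.
Manner and voice are unchanged, so the assimilation is partial, not total.
Checking the remaining alternation: /z/ → [ʁ] before /χ/ (alveolar → uvular, matching uvular) — only place changes, and always toward the following segment.
Since the segment that changes precedes the conditioning segment, the assimilation is regressive.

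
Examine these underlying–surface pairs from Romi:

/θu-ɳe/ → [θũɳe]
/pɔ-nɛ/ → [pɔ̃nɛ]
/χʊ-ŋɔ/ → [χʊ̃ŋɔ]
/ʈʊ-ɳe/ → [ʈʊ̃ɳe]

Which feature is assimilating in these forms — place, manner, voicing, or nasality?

nasality

The vowel /u/ surfaces as nasalised [ũ] next to the following nasal /ɳ/ — it has acquired the [+nasal] feature of its neighbour.
Likewise in the remaining data: /ɔ/ → [ɔ̃] before /n/; /ʊ/ → [ʊ̃] before /ŋ/; /ʊ/ → [ʊ̃] before /ɳ/ — each time a vowel is nasalised next to a following nasal.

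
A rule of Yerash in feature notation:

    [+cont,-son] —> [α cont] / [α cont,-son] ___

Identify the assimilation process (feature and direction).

progressive manner assimilation

The rule copies [cont] (continuancy) from the environment onto the target fricatives; since [±cont] encodes the stop/fricative manner contrast, the assimilating dimension is manner.
The conditioning segment sits to the left of the focus bar, meaning the trigger precedes the segment that changes — progressive assimilation.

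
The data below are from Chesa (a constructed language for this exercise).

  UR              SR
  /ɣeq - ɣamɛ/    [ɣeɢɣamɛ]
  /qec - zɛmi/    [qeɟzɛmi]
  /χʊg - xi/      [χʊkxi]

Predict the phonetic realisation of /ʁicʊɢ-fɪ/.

[ʁicʊqfɪ]

The data show regressive voicing assimilation: /q/ → [ɢ] before /ɣ/; /c/ → [ɟ] before /z/; /g/ → [k] before /x/. In each pair only voicing changes, matching the following consonant, while place and manner stay constant.
/ɢ/ is a voiced uvular stop. The following trigger /f/ is voiceless, so /ɢ/ must become voiceless as well.
A voiceless uvular stop is [q], so the surface segment is [q].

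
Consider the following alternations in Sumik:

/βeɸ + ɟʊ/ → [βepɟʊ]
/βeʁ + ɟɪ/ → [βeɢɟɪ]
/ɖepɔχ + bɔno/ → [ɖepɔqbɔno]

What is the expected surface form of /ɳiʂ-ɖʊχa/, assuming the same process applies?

The data show regressive manner assimilation: /ɸ/ → [p] before /ɟ/; /ʁ/ → [ɢ] before /ɟ/; /χ/ → [q] before /b/. In each pair only manner changes, matching the following consonant, while place and voice stay constant.
/ʂ/ is a voiceless retroflex fricative. The following trigger /ɖ/ is a stop, so /ʂ/ must become a stop as well.
A voiceless retroflex stop is [ʈ], so the surface segment is [ʈ].

[ɳiʈɖʊχa]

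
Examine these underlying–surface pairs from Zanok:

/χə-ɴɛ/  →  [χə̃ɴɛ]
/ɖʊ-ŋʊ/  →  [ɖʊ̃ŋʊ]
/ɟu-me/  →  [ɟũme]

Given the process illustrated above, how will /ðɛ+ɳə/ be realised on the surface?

[ðɛ̃ɳə]

The data show regressive nasality assimilation (vowel nasalisation): /ə/ → [ə̃] before /ɴ/; /ʊ/ → [ʊ̃] before /ŋ/; /u/ → [ũ] before /m/ — a vowel is nasalised by an immediately following nasal consonant.
The vowel /ɛ/ is adjacent to the following nasal /ɳ/, so it acquires [+nasal] and surfaces as [ɛ̃].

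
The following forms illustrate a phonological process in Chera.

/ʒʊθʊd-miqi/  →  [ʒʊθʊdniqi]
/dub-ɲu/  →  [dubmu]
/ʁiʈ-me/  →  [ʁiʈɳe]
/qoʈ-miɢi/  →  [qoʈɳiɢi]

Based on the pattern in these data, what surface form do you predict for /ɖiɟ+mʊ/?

[ɖiɟɲʊ]

The data show progressive place assimilation: /m/ → [n] after /d/; /ɲ/ → [m] after /b/; /m/ → [ɳ] after /ʈ/. In each pair only place changes, matching the preceding consonant, while manner and voice stay constant.
The rule targets /m/ (voiced bilabial nasal), which sits after the trigger /ɟ/ (palatal).
The voiced palatal nasal is [ɲ], so /m/ → [ɲ].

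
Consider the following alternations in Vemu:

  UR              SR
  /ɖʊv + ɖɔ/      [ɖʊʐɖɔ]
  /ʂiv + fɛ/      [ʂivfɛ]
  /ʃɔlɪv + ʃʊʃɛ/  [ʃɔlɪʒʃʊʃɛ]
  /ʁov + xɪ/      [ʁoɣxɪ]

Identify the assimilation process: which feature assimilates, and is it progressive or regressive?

regressive place assimilation

The segment that alternates is /v/, which surfaces as [ʐ] when adjacent to /ɖ/.
/v/ is labiodental while /ɖ/ is retroflex; the output [ʐ] is retroflex, matching the trigger — so the feature that spreads is place.
Manner and voice are unchanged, so the assimilation is partial, not total.
The other alternating forms pattern the same way: /v/ → [ʒ] before /ʃ/ (labiodental → postalveolar, matching postalveolar); /v/ → [ɣ] before /x/ (labiodental → velar, matching velar) — only place changes, and always toward the following segment.
Nothing changes in [ʂivfɛ]: there the adjacent consonants already agree in place (/v/ and /f/ are both labiodental), so this form is consistent with the same rule.
Since the segment that changes precedes the conditioning segment, the assimilation is regressive.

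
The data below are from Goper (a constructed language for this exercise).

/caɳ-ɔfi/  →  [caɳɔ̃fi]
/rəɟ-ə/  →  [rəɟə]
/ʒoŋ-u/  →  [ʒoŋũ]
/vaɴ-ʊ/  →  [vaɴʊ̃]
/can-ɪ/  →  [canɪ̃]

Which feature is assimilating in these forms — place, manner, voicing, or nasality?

The vowel /ɔ/ surfaces as nasalised [ɔ̃] next to the preceding nasal /ɳ/ — it has acquired the [+nasal] feature of its neighbour.
Likewise in the remaining data: /u/ → [ũ] after /ŋ/; /ʊ/ → [ʊ̃] after /ɴ/; /ɪ/ → [ɪ̃] after /n/ — each time a vowel is nasalised next to a preceding nasal.
No change occurs in [rəɟə] because the vowel at the boundary is adjacent to an oral consonant, not a nasal (/ə/ next to /ɟ/).

nasality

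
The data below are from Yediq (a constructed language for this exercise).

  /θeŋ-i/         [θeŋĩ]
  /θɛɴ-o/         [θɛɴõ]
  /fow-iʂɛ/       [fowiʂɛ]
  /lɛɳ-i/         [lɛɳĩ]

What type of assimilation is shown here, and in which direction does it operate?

The vowel /i/ surfaces as nasalised [ĩ] next to the preceding nasal /ŋ/ — it has acquired the [+nasal] feature of its neighbour.
The other forms show the same pattern: /o/ → [õ] after /ɴ/; /i/ → [ĩ] after /ɳ/ — each time a vowel is nasalised next to a preceding nasal.
No change occurs in [fowiʂɛ] because the vowel at the boundary is adjacent to an oral consonant, not a nasal (/i/ next to /w/).
Because the conditioning nasal is to the left of the vowel that changes, the process is progressive (perseverative).

progressive nasality assimilation (vowel nasalisation)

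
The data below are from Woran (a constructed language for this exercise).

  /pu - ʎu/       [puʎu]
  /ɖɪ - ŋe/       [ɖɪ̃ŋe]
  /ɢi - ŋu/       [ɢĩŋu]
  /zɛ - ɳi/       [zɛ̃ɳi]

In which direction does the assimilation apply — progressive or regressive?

The vowel /ɪ/ surfaces as nasalised [ɪ̃] next to the following nasal /ŋ/ — it has acquired the [+nasal] feature of its neighbour.
Likewise in the remaining data: /i/ → [ĩ] before /ŋ/; /ɛ/ → [ɛ̃] before /ɳ/ — each time a vowel is nasalised next to a following nasal.
No change occurs in [puʎu] because the vowel at the boundary is adjacent to an oral consonant, not a nasal (/u/ next to /ʎ/).
Because the conditioning nasal is to the right of the vowel that changes, the process is regressive (anticipatory).

regressive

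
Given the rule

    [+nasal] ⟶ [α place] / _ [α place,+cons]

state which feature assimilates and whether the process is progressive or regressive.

regressive place assimilation

The shared variable α links the value of the place features (abbreviated [place]) on the target to the same value on the neighbouring segment, so place is the feature that assimilates.
Since the environment is written after the underscore, the trigger follows the target; the direction is regressive.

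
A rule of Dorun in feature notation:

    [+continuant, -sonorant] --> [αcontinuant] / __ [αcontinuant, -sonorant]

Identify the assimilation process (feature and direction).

regressive manner assimilation

The shared variable α links the value of [continuant] on the target to that of the neighbouring obstruent. [continuant] distinguishes stops from fricatives — a manner-of-articulation feature — so this is manner assimilation.
Since the environment is written after the underscore, the trigger follows the target; the direction is regressive.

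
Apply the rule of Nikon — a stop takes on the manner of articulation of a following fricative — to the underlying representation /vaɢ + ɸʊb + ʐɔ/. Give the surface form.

The rule targets /ɢ/ (voiced uvular stop), which sits before the trigger /ɸ/ (fricative).
The voiced uvular fricative is [ʁ], so /ɢ/ → [ʁ].
At the second juncture, /b/ likewise becomes [β] adjacent to /ʐ/.

[vaʁɸʊβʐɔ]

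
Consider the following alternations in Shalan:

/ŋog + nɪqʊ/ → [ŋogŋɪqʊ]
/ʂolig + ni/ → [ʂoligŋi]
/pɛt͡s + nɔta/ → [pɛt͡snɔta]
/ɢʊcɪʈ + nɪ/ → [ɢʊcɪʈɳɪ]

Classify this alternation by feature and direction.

The segment that alternates is /n/, which surfaces as [ŋ] when adjacent to /g/.
/n/ is alveolar while /g/ is velar; the output [ŋ] is velar, matching the trigger — so the feature that spreads is place.
Manner and voice are unchanged, so the assimilation is partial, not total.
The other alternating form patterns the same way: /n/ → [ɳ] after /ʈ/ (alveolar → retroflex, matching retroflex) — only place changes, and always toward the preceding segment.
Nothing changes in [pɛt͡snɔta]: there the adjacent consonants already agree in place (/n/ and /t͡s/ are both alveolar), so this form is consistent with the same rule.
Since the segment that changes follows the conditioning segment, the assimilation is progressive.

progressive place assimilation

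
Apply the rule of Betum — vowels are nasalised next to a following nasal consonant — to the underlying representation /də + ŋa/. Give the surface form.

/ə/ sits next to the nasal /ŋ/ and is therefore nasalised to [ə̃].

[də̃ŋa]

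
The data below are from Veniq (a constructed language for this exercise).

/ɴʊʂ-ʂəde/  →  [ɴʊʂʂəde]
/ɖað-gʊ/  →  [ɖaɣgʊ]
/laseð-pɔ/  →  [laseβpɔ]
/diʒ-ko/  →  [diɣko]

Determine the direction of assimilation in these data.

The segment that alternates is /ð/, which surfaces as [ɣ] when adjacent to /g/.
/ð/ is dental while /g/ is velar; the output [ɣ] is velar, matching the trigger — so the feature that spreads is place.
Checking the remaining alternations: /ð/ → [β] before /p/ (dental → bilabial, matching bilabial); /ʒ/ → [ɣ] before /k/ (postalveolar → velar, matching velar) — only place changes, and always toward the following segment.
Nothing changes in [ɴʊʂʂəde]: there the adjacent consonants already agree in place (/ʂ/ and /ʂ/ are both retroflex), so this form is consistent with the same rule.
Since the segment that changes precedes the conditioning segment, the assimilation is regressive.

regressive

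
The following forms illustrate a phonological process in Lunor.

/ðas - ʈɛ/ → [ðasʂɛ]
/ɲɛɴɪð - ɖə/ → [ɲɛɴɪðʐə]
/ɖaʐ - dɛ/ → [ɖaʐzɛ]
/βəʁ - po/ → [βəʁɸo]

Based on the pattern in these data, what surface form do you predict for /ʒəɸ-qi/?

The data show progressive manner assimilation: /ʈ/ → [ʂ] after /s/; /ɖ/ → [ʐ] after /ð/; /d/ → [z] after /ʐ/; /p/ → [ɸ] after /ʁ/. In each pair only manner changes, matching the preceding consonant, while place and voice stay constant.
The rule targets /q/ (voiceless uvular stop), which sits after the trigger /ɸ/ (fricative).
The voiceless uvular fricative is [χ], so /q/ → [χ].

[ʒəɸχi]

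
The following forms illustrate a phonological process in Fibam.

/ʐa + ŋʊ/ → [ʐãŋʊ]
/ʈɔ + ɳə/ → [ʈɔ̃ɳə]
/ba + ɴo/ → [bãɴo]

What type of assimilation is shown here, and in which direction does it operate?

regressive nasality assimilation (vowel nasalisation)

The vowel /a/ surfaces as nasalised [ã] next to the following nasal /ŋ/ — it has acquired the [+nasal] feature of its neighbour.
Likewise in the remaining data: /ɔ/ → [ɔ̃] before /ɳ/; /a/ → [ã] before /ɴ/ — each time a vowel is nasalised next to a following nasal.
Because the conditioning nasal is to the right of the vowel that changes, the process is regressive (anticipatory).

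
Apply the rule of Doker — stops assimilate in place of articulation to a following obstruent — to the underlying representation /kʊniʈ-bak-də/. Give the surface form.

[kʊnipbatdə]

/ʈ/ is a voiceless retroflex stop. The following trigger /b/ is bilabial, so /ʈ/ must become bilabial as well.
Changing only its place to bilabial gives [p] — the voiceless bilabial stop.
At the second juncture, /k/ likewise becomes [t] adjacent to /d/.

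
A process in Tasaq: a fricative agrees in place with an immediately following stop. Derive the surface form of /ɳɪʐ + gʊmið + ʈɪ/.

[ɳɪɣgʊmiʐʈɪ]

The rule targets /ʐ/ (voiced retroflex fricative), which sits before the trigger /g/ (velar).
Changing only its place to velar gives [ɣ] — the voiced velar fricative.
The same rule applies at the second boundary: /ð/ → [ʐ] next to /ʈ/.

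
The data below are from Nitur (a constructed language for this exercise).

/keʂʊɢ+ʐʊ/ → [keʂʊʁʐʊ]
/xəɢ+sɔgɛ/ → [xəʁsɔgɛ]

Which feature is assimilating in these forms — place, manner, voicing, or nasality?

manner

Underlying /ɢ/ is realised as [ʁ] next to /ʐ/; /ʐ/ itself does not change.
The change stop → fricative matches the manner of the following /ʐ/, identifying this as manner assimilation.
The other alternating form patterns the same way: /ɢ/ → [ʁ] before /s/ (stop → fricative, matching a fricative) — only manner changes, and always toward the following segment.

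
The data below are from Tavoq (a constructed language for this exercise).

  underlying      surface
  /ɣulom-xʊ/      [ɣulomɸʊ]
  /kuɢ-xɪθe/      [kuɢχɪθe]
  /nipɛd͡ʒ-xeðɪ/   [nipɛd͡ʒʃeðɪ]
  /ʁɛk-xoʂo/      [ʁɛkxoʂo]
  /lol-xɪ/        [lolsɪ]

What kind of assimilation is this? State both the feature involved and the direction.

progressive place assimilation

Comparing underlying and surface forms, /x/ → [ɸ] is the alternation; the neighbouring /m/ is constant.
/x/ is velar while /m/ is bilabial; the output [ɸ] is bilabial, matching the trigger — so the feature that spreads is place.
Manner and voice are unchanged, so the assimilation is partial, not total.
The other alternating forms pattern the same way: /x/ → [χ] after /ɢ/ (velar → uvular, matching uvular); /x/ → [ʃ] after /d͡ʒ/ (velar → postalveolar, matching postalveolar); /x/ → [s] after /l/ (velar → alveolar, matching alveolar) — only place changes, and always toward the preceding segment.
Nothing changes in [ʁɛkxoʂo]: there the adjacent consonants already agree in place (/x/ and /k/ are both velar), so this form is consistent with the same rule.
The trigger is the preceding segment, so the direction is progressive (perseverative).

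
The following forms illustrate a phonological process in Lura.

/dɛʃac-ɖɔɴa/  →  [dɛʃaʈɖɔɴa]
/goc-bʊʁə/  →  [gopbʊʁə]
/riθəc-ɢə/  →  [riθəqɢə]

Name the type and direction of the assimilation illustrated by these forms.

regressive place assimilation

Underlying /c/ is realised as [ʈ] next to /ɖ/; /ɖ/ itself does not change.
/c/ is palatal while /ɖ/ is retroflex; the output [ʈ] is retroflex, matching the trigger — so the feature that spreads is place.
Manner and voice are unchanged, so the assimilation is partial, not total.
The other alternating forms pattern the same way: /c/ → [p] before /b/ (palatal → bilabial, matching bilabial); /c/ → [q] before /ɢ/ (palatal → uvular, matching uvular) — only place changes, and always toward the following segment.
The trigger is the following segment, so the direction is regressive (anticipatory).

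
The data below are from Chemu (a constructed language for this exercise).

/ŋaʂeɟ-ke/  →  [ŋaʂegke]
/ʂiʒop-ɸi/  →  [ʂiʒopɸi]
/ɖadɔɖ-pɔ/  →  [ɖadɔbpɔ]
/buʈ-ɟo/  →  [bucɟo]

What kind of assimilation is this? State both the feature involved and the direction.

regressive place assimilation

The segment that alternates is /ɟ/, which surfaces as [g] when adjacent to /k/.
The change palatal → velar matches the place of the following /k/, identifying this as place assimilation.
Manner and voice are unchanged, so the assimilation is partial, not total.
The other alternating forms pattern the same way: /ɖ/ → [b] before /p/ (retroflex → bilabial, matching bilabial); /ʈ/ → [c] before /ɟ/ (retroflex → palatal, matching palatal) — only place changes, and always toward the following segment.
Nothing changes in [ʂiʒopɸi]: there the adjacent consonants already agree in place (/p/ and /ɸ/ are both bilabial), so this form is consistent with the same rule.
Since the segment that changes precedes the conditioning segment, the assimilation is regressive.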